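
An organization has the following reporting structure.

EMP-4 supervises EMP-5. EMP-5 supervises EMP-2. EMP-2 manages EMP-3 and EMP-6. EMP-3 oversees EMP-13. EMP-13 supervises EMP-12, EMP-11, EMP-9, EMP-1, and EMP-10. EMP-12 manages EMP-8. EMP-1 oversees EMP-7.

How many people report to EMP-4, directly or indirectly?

12

EMP-4 directly manages EMP-5. Under EMP-5: EMP-2, EMP-6, EMP-3, EMP-13, EMP-10, EMP-1, EMP-7, EMP-9, EMP-11, EMP-12, EMP-8 (11). That's 12 in total.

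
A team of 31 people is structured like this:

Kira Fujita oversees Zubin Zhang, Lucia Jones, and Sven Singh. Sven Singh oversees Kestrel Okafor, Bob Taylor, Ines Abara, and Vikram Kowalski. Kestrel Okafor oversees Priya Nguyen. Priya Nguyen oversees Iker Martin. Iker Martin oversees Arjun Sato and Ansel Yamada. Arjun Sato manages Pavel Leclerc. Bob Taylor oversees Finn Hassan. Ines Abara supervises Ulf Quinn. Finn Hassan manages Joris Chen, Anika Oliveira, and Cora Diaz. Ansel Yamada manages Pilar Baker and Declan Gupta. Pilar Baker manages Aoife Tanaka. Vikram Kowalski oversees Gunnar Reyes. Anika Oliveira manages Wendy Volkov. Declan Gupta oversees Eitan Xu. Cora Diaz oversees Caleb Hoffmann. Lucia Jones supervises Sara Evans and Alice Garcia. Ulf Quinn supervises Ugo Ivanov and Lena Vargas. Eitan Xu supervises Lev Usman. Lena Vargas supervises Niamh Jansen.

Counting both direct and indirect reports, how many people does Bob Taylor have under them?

Bob Taylor directly manages Finn Hassan. Under Finn Hassan: Cora Diaz, Caleb Hoffmann, Anika Oliveira, Wendy Volkov, Joris Chen (5). That's 6 in total.

6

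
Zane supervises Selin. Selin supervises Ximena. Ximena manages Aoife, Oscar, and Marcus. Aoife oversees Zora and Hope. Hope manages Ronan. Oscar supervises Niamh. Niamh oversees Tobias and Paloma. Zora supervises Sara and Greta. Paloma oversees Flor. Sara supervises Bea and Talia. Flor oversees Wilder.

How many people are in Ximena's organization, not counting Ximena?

Ximena directly manages Aoife, Oscar, Marcus. Under Aoife: Zora, Sara, Talia, Bea, Greta, Hope, Ronan (7). Under Oscar: Niamh, Tobias, Paloma, Flor, Wilder (5). Marcus has no reports. So Ximena's organization is 3 direct reports plus everyone under them: 8 + 6 + 1 = 15.

15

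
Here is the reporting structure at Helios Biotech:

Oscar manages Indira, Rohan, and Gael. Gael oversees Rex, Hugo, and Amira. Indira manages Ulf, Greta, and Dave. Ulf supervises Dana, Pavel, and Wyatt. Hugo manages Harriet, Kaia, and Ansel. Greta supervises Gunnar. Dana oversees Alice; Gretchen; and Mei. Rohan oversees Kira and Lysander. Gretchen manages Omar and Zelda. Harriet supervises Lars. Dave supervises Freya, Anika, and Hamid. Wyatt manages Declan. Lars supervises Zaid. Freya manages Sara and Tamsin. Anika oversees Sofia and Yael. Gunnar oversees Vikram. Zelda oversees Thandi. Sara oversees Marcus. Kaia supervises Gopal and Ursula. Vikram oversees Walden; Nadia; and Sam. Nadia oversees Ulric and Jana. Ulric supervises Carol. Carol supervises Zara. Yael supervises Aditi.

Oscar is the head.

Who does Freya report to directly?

Freya reports directly to Dave.

Dave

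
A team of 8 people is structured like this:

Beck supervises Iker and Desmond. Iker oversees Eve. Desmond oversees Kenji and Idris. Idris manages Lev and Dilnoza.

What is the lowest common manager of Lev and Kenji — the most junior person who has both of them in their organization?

Lev's chain of managers is Idris, Desmond, Beck. Kenji's chain of managers is Desmond, Beck. The first manager that appears in both chains is Desmond.

Desmond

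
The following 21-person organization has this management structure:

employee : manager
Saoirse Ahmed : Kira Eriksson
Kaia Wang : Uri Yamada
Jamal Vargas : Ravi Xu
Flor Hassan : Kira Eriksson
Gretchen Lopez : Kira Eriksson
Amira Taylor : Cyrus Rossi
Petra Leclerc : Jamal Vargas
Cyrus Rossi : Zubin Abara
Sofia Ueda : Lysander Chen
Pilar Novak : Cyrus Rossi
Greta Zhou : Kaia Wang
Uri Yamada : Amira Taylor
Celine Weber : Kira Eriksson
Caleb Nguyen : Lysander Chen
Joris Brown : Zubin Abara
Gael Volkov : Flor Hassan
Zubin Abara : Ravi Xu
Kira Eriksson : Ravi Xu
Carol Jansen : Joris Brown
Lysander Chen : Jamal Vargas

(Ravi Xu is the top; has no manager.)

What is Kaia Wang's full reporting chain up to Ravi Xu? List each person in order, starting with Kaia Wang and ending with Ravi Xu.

Kaia Wang reports to Uri Yamada. Uri Yamada reports to Amira Taylor. Amira Taylor reports to Cyrus Rossi. Cyrus Rossi reports to Zubin Abara. Zubin Abara reports to Ravi Xu. Ravi Xu is at the top.

Kaia Wang -> Uri Yamada -> Amira Taylor -> Cyrus Rossi -> Zubin Abara -> Ravi Xu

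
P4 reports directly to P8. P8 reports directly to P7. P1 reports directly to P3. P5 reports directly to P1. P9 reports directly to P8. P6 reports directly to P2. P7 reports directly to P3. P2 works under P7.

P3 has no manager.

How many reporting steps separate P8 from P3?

2

Chain from P8 up to P3: P8 → P7 → P3. That is 2 steps up, so P8 is 2 levels below P3.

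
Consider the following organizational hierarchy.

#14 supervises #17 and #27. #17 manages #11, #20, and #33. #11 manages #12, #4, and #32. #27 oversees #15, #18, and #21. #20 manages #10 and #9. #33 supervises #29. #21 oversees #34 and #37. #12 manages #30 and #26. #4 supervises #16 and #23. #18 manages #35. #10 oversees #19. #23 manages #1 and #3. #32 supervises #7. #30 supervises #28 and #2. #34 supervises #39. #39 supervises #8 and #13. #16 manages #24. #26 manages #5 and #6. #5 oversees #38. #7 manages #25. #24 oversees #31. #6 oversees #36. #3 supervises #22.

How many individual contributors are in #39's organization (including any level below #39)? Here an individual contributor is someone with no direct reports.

The people in #39's organization with no one reporting to them are #13, #8. That is 2.

2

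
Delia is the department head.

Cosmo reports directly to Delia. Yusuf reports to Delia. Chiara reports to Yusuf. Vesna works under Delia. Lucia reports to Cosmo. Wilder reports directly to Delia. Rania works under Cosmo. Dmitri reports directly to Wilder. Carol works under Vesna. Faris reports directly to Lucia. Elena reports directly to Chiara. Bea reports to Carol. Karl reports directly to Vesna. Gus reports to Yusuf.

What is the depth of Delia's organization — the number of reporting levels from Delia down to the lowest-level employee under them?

The longest chain under Delia runs Delia → Vesna → Carol → Bea, which is 3 levels below Delia.

3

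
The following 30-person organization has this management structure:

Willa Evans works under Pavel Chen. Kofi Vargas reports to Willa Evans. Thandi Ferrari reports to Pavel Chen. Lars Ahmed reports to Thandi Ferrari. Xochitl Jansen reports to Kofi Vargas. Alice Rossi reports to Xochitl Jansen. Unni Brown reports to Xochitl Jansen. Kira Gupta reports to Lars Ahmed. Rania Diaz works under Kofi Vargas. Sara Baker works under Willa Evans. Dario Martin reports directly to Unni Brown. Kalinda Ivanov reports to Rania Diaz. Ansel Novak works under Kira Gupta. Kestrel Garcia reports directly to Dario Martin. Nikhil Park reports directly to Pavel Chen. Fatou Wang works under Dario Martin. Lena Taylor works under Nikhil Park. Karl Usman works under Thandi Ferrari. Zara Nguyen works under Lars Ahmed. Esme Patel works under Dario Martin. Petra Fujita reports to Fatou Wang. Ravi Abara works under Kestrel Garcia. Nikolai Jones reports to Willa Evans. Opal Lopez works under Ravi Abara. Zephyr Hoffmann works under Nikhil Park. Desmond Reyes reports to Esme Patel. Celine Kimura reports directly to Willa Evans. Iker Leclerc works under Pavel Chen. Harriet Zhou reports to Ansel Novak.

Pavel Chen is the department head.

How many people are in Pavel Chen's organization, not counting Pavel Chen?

Pavel Chen directly manages Willa Evans, Thandi Ferrari, Nikhil Park, Iker Leclerc. Under Willa Evans: Celine Kimura, Nikolai Jones, Sara Baker, Kofi Vargas, Rania Diaz, Kalinda Ivanov, Xochitl Jansen, Unni Brown, Dario Martin, Esme Patel, Desmond Reyes, Fatou Wang, Petra Fujita, Kestrel Garcia, Ravi Abara, Opal Lopez, Alice Rossi (17). Under Thandi Ferrari: Karl Usman, Lars Ahmed, Zara Nguyen, Kira Gupta, Ansel Novak, Harriet Zhou (6). Under Nikhil Park: Zephyr Hoffmann, Lena Taylor (2). Iker Leclerc has no reports. So Pavel Chen's organization is 4 direct reports plus everyone under them: 18 + 7 + 3 + 1 = 29.

29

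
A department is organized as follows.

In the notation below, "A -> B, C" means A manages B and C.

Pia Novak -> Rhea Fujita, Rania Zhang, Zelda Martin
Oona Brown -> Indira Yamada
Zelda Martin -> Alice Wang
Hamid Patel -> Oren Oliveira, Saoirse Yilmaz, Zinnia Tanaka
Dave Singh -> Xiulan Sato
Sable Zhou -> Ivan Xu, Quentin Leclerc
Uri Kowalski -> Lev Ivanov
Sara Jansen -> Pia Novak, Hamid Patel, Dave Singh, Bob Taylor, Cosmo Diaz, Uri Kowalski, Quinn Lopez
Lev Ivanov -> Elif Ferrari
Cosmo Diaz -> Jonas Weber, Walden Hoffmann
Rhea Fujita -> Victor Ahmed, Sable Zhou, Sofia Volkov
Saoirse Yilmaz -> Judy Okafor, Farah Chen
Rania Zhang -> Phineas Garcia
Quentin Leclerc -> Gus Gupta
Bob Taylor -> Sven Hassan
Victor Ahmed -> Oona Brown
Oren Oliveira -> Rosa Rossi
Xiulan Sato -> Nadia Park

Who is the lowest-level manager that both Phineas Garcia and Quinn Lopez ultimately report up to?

Phineas Garcia's chain of managers is Rania Zhang, Pia Novak, Sara Jansen. Quinn Lopez's chain of managers is Sara Jansen. The first manager that appears in both chains is Sara Jansen.

Sara Jansen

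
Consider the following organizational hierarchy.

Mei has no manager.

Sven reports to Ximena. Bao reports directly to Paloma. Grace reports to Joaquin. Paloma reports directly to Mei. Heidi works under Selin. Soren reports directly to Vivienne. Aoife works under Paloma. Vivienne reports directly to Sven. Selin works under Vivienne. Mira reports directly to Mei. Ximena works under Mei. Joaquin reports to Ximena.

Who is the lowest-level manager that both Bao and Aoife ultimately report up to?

Paloma

Bao's chain of managers is Paloma, Mei. Aoife's chain of managers is Paloma, Mei. The first manager that appears in both chains is Paloma.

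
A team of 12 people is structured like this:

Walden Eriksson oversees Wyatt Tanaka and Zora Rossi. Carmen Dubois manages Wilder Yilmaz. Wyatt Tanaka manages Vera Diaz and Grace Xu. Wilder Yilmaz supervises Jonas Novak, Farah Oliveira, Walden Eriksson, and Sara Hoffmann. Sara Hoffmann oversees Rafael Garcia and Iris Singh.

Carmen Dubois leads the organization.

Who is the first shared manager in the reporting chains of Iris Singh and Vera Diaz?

Wilder Yilmaz

Iris Singh's chain of managers is Sara Hoffmann, Wilder Yilmaz, Carmen Dubois. Vera Diaz's chain of managers is Wyatt Tanaka, Walden Eriksson, Wilder Yilmaz, Carmen Dubois. The first manager that appears in both chains is Wilder Yilmaz.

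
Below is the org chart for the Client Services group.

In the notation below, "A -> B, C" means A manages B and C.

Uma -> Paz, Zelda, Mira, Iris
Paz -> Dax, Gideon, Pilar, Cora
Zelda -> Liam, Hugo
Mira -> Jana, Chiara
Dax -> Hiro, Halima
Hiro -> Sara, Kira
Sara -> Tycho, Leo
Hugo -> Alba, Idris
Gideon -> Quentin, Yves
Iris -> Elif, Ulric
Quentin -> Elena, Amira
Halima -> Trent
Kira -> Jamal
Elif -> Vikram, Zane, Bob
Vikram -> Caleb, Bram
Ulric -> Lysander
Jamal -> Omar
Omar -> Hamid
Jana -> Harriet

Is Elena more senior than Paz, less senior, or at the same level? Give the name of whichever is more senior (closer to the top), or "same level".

Elena is 4 levels below Uma; Paz is 1. Paz is higher.

Paz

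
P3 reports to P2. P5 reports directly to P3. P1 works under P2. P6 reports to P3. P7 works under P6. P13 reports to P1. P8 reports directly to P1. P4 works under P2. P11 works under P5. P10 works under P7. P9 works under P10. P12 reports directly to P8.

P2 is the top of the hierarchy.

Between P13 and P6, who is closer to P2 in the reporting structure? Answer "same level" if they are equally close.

Both P13 and P6 are 2 levels below P2.

same level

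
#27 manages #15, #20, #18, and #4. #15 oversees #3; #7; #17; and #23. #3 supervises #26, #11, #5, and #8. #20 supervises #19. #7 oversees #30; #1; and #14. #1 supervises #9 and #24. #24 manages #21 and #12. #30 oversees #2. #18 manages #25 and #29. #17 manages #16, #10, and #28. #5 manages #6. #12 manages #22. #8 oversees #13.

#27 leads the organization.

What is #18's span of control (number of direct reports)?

#18 directly manages #25, #29. That is 2 direct reports.

2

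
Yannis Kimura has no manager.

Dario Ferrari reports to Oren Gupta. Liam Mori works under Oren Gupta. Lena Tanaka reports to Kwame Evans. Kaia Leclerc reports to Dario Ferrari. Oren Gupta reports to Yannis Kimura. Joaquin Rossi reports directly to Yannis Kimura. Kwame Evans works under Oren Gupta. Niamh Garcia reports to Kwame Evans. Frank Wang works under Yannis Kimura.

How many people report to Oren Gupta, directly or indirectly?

6

Oren Gupta directly manages Dario Ferrari, Liam Mori, Kwame Evans. Under Dario Ferrari: Kaia Leclerc (1). Liam Mori has no reports. Under Kwame Evans: Lena Tanaka, Niamh Garcia (2). So Oren Gupta's organization is 3 direct reports plus everyone under them: 2 + 1 + 3 = 6.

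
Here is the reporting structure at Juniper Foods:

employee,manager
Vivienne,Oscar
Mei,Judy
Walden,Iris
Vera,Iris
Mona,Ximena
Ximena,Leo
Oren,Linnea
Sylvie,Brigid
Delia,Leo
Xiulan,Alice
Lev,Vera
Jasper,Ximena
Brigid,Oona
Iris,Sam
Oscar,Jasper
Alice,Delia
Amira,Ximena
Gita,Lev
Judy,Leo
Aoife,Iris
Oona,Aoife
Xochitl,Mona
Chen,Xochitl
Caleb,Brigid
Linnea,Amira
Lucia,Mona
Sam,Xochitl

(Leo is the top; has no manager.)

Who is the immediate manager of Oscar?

Jasper

Oscar reports directly to Jasper.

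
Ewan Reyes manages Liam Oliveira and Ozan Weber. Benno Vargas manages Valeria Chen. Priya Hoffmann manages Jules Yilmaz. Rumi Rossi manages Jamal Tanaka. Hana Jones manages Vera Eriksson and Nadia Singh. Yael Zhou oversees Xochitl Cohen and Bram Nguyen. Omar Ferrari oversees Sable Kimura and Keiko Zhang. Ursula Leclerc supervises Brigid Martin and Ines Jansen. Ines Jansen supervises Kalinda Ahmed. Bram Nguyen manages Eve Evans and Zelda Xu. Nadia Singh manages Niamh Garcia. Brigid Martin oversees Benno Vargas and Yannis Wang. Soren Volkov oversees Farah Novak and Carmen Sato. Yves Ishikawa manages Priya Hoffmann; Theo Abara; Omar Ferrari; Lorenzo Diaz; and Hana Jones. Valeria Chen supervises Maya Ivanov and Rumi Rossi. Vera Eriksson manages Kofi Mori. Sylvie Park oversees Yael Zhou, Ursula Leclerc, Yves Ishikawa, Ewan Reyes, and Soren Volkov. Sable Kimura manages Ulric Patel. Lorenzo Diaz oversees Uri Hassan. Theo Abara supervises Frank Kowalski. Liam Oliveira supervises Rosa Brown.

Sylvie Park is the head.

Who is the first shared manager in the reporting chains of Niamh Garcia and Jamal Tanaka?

Sylvie Park

Niamh Garcia's chain of managers is Nadia Singh, Hana Jones, Yves Ishikawa, Sylvie Park. Jamal Tanaka's chain of managers is Rumi Rossi, Valeria Chen, Benno Vargas, Brigid Martin, Ursula Leclerc, Sylvie Park. The first manager that appears in both chains is Sylvie Park.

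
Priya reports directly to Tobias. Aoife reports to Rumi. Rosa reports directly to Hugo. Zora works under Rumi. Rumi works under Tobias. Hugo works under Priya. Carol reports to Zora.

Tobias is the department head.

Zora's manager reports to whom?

Zora reports to Rumi, and Rumi reports to Tobias. So Zora's skip-level manager is Tobias.

Tobias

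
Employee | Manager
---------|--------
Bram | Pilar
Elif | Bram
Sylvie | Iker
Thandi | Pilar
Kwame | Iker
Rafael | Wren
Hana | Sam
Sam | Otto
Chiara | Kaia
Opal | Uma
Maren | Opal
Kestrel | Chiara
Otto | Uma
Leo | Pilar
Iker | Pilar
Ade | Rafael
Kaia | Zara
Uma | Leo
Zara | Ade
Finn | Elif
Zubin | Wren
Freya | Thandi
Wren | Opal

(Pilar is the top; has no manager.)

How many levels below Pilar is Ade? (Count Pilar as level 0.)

Chain from Ade up to Pilar: Ade → Rafael → Wren → Opal → Uma → Leo → Pilar. That is 6 steps up, so Ade is 6 levels below Pilar.

6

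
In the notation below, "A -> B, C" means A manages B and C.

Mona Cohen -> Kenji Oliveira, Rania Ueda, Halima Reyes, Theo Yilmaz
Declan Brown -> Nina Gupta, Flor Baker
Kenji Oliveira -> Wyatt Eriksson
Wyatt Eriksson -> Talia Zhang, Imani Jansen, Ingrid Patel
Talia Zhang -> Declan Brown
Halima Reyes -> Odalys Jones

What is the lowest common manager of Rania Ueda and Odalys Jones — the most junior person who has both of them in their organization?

Rania Ueda's chain of managers is Mona Cohen. Odalys Jones's chain of managers is Halima Reyes, Mona Cohen. The first manager that appears in both chains is Mona Cohen.

Mona Cohen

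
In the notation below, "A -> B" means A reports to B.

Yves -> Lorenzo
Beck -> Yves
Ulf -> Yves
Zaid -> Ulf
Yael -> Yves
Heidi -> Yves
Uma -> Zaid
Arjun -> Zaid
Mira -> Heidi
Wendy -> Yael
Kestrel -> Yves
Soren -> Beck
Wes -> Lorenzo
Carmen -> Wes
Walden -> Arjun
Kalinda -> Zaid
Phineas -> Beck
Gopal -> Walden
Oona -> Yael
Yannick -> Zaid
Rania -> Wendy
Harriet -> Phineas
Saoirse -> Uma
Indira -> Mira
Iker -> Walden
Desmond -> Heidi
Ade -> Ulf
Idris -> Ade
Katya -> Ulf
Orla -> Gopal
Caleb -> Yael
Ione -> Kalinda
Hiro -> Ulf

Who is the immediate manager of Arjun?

Zaid

Arjun reports directly to Zaid.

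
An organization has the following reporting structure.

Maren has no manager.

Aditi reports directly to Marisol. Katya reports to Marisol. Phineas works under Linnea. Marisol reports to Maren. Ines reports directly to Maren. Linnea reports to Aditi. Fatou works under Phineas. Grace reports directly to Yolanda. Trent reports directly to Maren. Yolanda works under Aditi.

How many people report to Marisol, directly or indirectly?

7

Marisol directly manages Aditi, Katya. Under Aditi: Yolanda, Grace, Linnea, Phineas, Fatou (5). Katya has no reports. So Marisol's organization is 2 direct reports plus everyone under them: 6 + 1 = 7.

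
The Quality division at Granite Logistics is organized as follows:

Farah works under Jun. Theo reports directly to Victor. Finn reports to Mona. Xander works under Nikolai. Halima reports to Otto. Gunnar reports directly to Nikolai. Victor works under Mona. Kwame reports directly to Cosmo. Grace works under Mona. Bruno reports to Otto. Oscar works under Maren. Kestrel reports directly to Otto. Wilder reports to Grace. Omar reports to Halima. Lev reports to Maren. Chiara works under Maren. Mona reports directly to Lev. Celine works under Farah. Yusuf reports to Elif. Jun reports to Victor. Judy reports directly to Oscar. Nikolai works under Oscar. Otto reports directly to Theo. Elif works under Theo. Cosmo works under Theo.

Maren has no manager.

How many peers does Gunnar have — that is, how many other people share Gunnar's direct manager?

1

Gunnar reports to Nikolai. Nikolai's other direct reports are Xander — 1 peer.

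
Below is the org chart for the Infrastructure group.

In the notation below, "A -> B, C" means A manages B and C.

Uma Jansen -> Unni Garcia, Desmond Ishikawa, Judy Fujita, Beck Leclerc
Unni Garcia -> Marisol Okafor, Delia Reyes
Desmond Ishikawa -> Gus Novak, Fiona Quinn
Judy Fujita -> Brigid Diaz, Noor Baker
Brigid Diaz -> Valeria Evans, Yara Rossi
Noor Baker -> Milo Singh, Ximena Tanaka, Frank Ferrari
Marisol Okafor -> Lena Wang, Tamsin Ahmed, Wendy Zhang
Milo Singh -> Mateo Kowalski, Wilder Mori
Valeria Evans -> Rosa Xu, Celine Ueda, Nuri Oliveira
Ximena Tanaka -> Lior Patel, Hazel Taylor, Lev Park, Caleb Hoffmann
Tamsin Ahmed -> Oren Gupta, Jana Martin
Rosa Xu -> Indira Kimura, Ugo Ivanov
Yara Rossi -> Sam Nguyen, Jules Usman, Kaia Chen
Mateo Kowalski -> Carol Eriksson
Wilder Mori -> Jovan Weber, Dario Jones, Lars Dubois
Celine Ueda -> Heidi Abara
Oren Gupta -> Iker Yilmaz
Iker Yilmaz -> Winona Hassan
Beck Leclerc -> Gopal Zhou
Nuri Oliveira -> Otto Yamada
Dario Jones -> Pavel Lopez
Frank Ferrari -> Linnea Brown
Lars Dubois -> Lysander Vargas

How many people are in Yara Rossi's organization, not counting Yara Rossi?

Yara Rossi directly manages Sam Nguyen, Jules Usman, Kaia Chen. Sam Nguyen has no reports. Jules Usman has no reports. Kaia Chen has no reports. So Yara Rossi's organization is 3 direct reports plus everyone under them: 1 + 1 + 1 = 3.

3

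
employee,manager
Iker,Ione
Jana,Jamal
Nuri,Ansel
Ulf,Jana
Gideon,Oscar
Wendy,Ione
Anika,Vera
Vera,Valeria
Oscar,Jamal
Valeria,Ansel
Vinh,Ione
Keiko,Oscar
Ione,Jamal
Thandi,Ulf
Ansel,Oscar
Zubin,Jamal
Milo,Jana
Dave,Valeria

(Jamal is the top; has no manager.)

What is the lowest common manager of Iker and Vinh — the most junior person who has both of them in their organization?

Iker's chain of managers is Ione, Jamal. Vinh's chain of managers is Ione, Jamal. The first manager that appears in both chains is Ione.

Ione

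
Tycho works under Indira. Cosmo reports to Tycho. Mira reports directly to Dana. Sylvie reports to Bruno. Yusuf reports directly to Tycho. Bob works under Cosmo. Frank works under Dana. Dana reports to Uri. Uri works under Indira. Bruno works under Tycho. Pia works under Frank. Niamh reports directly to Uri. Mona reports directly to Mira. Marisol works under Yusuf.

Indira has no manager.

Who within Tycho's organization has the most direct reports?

Tycho

Direct-report counts within Tycho's organization: Tycho has 3; Cosmo has 1; Yusuf has 1; Bruno has 1. The largest is 3, held by Tycho.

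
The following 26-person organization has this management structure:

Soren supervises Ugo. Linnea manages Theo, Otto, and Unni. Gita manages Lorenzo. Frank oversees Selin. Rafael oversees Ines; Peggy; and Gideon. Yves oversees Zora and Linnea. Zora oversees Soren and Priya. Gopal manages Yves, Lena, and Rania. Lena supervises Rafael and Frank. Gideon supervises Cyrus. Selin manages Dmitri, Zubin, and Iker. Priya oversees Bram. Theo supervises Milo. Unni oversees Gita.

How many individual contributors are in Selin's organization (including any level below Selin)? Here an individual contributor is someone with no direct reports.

The people in Selin's organization with no one reporting to them are Iker, Zubin, Dmitri. That is 3.

3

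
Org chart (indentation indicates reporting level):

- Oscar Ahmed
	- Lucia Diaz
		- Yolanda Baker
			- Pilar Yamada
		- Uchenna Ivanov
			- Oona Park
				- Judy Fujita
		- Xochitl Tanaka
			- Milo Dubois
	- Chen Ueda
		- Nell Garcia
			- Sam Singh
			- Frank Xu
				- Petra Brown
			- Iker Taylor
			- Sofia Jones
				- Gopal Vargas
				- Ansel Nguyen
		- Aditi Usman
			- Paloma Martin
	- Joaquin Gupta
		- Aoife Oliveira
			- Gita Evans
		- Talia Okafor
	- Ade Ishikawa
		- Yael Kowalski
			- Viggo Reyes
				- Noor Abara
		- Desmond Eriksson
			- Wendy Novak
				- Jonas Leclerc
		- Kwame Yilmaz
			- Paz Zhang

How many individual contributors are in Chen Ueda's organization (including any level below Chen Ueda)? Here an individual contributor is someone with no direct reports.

6

The people in Chen Ueda's organization with no one reporting to them are Paloma Martin, Ansel Nguyen, Gopal Vargas, Iker Taylor, Petra Brown, Sam Singh. That is 6.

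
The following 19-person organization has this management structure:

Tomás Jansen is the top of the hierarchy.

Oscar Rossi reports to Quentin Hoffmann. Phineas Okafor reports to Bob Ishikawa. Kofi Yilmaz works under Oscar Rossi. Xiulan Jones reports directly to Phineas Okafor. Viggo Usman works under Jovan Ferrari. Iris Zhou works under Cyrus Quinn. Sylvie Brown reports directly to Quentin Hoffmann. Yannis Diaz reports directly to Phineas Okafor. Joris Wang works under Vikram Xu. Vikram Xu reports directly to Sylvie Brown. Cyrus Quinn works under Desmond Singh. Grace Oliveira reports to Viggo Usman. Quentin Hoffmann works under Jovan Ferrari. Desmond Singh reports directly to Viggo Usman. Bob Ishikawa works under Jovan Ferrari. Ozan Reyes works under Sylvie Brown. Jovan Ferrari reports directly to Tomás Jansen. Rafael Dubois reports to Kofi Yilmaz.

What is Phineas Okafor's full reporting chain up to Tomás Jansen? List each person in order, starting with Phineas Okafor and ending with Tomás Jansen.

Phineas Okafor reports to Bob Ishikawa. Bob Ishikawa reports to Jovan Ferrari. Jovan Ferrari reports to Tomás Jansen. Tomás Jansen is at the top.

Phineas Okafor -> Bob Ishikawa -> Jovan Ferrari -> Tomás Jansen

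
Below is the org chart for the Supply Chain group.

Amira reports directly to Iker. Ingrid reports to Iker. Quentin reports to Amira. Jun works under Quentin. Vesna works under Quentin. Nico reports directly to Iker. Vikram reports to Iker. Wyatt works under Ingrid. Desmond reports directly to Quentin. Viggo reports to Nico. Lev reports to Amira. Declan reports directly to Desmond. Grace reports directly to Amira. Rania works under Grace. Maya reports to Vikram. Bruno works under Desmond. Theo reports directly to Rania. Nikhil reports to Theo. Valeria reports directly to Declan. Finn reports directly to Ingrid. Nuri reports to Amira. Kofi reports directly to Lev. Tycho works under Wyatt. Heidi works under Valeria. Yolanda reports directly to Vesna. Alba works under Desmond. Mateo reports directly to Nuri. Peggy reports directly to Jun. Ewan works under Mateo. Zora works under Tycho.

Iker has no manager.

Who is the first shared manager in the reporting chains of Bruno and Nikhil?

Amira

Bruno's chain of managers is Desmond, Quentin, Amira, Iker. Nikhil's chain of managers is Theo, Rania, Grace, Amira, Iker. The first manager that appears in both chains is Amira.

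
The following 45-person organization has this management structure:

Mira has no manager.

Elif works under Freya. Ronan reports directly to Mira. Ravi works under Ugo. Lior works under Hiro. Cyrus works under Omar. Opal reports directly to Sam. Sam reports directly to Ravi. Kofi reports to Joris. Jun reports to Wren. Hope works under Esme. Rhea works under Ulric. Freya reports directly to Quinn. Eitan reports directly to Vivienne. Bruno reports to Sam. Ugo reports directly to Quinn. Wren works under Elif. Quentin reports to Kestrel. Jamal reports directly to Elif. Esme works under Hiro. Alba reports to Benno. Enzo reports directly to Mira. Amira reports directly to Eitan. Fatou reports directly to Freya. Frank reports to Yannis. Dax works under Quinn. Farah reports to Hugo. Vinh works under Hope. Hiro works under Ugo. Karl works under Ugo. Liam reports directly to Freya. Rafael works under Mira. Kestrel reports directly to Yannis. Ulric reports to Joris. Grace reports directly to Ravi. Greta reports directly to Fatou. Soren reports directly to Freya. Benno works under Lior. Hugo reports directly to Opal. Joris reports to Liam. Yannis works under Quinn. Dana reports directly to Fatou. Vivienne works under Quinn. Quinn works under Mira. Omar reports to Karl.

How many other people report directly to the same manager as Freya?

Freya reports to Quinn. Quinn's other direct reports are Ugo, Vivienne, Yannis, Dax — 4 peers.

4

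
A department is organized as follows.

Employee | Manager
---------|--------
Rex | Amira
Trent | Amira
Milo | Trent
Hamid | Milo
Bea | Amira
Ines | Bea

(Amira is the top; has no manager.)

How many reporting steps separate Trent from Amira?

Chain from Trent up to Amira: Trent → Amira. That is 1 step up, so Trent is 1 level below Amira.

1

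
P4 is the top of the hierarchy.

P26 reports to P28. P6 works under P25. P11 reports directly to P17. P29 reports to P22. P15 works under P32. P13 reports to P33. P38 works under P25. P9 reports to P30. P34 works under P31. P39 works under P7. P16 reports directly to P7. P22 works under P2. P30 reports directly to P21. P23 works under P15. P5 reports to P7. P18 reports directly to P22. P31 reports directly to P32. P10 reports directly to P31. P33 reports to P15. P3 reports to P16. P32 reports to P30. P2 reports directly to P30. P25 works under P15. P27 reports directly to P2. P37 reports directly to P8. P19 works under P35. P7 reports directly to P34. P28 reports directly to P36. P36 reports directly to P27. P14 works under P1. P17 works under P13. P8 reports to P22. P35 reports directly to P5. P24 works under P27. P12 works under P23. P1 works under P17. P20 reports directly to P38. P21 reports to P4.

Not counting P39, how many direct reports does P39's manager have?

2

P39 reports to P7. P7's other direct reports are P5, P16 — 2 peers.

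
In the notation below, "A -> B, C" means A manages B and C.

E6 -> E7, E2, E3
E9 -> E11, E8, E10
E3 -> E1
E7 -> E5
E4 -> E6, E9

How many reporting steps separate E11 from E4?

Chain from E11 up to E4: E11 → E9 → E4. That is 2 steps up, so E11 is 2 levels below E4.

2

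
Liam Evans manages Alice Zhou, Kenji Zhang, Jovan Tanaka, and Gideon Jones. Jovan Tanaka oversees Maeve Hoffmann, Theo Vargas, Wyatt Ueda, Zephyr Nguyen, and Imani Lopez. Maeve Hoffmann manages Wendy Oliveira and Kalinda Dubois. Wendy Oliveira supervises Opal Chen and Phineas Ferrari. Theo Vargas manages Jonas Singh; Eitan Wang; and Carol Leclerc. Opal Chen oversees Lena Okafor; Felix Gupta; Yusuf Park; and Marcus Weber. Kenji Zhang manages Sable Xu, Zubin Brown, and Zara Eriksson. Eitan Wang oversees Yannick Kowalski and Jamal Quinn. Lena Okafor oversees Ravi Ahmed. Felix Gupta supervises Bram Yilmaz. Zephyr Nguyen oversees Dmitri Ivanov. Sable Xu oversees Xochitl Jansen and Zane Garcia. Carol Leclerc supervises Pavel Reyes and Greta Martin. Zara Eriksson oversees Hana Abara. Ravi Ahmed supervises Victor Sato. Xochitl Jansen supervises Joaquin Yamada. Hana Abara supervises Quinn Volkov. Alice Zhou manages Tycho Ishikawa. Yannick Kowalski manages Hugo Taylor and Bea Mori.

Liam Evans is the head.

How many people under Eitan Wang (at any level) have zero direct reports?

3

The people in Eitan Wang's organization with no one reporting to them are Jamal Quinn, Bea Mori, Hugo Taylor. That is 3.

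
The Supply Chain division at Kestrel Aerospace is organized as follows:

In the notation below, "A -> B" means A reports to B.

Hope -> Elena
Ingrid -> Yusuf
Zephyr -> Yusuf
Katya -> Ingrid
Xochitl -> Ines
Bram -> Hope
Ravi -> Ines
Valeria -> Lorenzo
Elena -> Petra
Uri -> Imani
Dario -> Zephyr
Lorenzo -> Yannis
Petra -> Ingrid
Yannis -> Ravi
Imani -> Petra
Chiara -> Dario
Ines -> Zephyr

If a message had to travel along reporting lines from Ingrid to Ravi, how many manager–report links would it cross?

Ingrid is 1 level below Yusuf, and Ravi is 3 levels below Yusuf (their lowest common manager). The shortest path runs up from Ingrid to Yusuf and back down to Ravi: 1 + 3 = 4 links.

4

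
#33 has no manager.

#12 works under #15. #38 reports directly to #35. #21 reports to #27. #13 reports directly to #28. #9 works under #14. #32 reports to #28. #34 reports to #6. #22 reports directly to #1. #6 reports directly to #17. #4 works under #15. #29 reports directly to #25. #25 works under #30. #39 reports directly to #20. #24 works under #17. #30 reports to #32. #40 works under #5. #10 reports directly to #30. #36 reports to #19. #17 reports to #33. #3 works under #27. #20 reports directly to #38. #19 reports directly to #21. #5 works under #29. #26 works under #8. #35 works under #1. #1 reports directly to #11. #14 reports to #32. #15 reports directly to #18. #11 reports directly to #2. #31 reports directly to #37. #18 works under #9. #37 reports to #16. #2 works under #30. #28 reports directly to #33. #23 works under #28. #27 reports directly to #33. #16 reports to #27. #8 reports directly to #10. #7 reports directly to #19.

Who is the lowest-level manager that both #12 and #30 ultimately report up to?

#12's chain of managers is #15, #18, #9, #14, #32, #28, #33. #30's chain of managers is #32, #28, #33. The first manager that appears in both chains is #32.

#32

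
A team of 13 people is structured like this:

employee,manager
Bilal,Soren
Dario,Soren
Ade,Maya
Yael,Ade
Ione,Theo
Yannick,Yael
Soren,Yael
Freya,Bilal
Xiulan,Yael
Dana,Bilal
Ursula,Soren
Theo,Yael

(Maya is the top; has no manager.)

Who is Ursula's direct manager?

Soren

Ursula reports directly to Soren.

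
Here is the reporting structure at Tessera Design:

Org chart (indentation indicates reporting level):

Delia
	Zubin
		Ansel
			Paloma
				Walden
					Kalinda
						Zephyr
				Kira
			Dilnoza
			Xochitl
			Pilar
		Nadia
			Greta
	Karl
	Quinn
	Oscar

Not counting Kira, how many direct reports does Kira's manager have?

1

Kira reports to Paloma. Paloma's other direct reports are Walden — 1 peer.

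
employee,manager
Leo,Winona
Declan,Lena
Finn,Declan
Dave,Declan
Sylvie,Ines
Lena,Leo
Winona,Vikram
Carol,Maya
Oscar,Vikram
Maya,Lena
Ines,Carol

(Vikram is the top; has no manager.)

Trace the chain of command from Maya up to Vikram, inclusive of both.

Maya -> Lena -> Leo -> Winona -> Vikram

Maya reports to Lena. Lena reports to Leo. Leo reports to Winona. Winona reports to Vikram. Vikram is at the top.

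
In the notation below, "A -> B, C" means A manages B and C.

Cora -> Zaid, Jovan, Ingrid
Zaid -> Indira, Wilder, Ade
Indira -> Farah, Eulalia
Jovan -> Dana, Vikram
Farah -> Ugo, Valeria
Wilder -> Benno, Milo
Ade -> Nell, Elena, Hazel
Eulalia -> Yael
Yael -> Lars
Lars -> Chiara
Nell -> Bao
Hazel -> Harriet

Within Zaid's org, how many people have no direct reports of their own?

8

The people in Zaid's organization with no one reporting to them are Harriet, Elena, Bao, Milo, Benno, Chiara, Valeria, Ugo. That is 8.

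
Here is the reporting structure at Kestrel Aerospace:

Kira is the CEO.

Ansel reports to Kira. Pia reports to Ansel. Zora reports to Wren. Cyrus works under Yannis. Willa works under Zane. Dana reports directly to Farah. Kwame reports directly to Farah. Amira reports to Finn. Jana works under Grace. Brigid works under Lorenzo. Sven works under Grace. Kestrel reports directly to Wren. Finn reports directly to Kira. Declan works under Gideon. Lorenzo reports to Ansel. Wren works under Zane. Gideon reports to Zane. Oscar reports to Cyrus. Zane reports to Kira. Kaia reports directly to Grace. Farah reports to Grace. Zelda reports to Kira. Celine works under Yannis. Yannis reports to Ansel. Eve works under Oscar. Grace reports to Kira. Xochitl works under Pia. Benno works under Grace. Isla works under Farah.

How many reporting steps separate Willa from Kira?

Chain from Willa up to Kira: Willa → Zane → Kira. That is 2 steps up, so Willa is 2 levels below Kira.

2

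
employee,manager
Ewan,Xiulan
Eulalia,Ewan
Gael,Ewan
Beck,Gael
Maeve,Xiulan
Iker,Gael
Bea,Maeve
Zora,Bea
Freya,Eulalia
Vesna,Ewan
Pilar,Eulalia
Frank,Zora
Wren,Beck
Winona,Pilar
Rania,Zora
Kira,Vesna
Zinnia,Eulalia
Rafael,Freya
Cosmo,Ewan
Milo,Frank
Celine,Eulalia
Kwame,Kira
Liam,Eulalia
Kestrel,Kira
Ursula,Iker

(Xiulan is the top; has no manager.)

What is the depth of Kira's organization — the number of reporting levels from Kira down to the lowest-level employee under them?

The longest chain under Kira runs Kira → Kestrel, which is 1 level below Kira.

1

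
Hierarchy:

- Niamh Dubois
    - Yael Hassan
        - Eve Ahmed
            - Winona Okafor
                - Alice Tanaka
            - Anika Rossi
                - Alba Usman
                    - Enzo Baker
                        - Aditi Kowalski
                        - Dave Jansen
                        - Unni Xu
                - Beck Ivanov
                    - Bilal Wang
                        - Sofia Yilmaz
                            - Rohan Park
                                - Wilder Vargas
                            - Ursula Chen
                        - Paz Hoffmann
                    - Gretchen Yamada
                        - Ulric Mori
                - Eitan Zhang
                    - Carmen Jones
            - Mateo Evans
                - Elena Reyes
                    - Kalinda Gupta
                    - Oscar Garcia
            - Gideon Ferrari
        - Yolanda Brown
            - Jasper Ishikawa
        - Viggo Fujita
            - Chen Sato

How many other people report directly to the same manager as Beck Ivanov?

2

Beck Ivanov reports to Anika Rossi. Anika Rossi's other direct reports are Alba Usman, Eitan Zhang — 2 peers.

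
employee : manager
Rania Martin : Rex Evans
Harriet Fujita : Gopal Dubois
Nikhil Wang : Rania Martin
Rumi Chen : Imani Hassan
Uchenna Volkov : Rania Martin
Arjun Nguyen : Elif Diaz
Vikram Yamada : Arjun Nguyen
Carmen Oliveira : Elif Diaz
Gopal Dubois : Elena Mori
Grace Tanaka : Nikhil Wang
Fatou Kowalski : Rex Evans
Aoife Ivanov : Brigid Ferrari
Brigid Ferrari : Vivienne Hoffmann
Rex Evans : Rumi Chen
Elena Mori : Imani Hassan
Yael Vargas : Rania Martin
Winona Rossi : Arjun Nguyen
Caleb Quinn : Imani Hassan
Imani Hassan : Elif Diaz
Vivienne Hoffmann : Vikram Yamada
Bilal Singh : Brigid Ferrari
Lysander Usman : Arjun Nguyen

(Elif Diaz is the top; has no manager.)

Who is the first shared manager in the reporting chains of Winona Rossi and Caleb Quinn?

Elif Diaz

Winona Rossi's chain of managers is Arjun Nguyen, Elif Diaz. Caleb Quinn's chain of managers is Imani Hassan, Elif Diaz. The first manager that appears in both chains is Elif Diaz.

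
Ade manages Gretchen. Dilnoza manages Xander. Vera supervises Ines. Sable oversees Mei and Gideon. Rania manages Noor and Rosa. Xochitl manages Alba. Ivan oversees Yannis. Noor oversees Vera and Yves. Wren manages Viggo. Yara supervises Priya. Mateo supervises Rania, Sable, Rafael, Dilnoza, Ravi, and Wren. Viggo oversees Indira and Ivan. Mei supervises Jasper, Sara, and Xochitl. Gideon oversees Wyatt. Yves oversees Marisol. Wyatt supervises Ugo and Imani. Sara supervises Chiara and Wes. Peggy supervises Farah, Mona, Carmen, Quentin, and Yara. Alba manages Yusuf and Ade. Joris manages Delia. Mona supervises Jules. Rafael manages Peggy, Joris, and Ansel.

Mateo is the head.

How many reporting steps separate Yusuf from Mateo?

5

Chain from Yusuf up to Mateo: Yusuf → Alba → Xochitl → Mei → Sable → Mateo. That is 5 steps up, so Yusuf is 5 levels below Mateo.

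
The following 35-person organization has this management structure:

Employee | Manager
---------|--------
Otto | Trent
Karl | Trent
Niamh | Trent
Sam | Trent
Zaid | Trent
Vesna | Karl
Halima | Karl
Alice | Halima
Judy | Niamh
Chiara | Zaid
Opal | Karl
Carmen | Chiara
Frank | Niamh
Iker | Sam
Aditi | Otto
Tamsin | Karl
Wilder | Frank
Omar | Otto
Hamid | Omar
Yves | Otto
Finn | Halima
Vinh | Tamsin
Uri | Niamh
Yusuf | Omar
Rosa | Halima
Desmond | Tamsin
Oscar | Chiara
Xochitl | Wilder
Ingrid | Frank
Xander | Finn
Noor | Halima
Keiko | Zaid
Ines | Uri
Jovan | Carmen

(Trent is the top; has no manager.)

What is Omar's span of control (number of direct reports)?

Omar directly manages Hamid, Yusuf. That is 2 direct reports.

2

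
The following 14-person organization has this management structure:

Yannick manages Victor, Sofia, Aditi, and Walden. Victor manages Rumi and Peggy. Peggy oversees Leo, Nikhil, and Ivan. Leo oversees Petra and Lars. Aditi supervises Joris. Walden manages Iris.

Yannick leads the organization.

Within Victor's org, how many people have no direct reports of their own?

The people in Victor's organization with no one reporting to them are Rumi, Ivan, Nikhil, Lars, Petra. That is 5.

5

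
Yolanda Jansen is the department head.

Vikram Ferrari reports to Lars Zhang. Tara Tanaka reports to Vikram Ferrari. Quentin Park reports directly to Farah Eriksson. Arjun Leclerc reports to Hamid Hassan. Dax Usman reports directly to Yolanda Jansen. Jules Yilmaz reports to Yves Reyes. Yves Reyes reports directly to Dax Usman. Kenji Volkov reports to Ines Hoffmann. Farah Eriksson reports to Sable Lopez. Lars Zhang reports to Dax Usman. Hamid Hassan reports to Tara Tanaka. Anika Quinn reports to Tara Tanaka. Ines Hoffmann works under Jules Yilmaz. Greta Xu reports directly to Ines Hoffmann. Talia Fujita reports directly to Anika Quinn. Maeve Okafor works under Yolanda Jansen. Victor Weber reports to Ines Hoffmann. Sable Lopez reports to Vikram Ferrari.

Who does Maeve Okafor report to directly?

Maeve Okafor reports directly to Yolanda Jansen.

Yolanda Jansen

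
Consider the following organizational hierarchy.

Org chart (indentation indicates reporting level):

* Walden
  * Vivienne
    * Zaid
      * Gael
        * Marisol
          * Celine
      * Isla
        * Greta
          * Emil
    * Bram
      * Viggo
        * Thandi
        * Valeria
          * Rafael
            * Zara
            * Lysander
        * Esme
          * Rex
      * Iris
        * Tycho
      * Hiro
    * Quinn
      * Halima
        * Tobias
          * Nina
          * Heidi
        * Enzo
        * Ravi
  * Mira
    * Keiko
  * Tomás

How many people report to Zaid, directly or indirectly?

6

Zaid directly manages Gael, Isla. Under Gael: Marisol, Celine (2). Under Isla: Greta, Emil (2). So Zaid's organization is 2 direct reports plus everyone under them: 3 + 3 = 6.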